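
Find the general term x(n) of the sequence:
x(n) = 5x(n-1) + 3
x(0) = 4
First-order linear non-homogeneous.
Homogeneous solution: x_h(n) = A·(5)^n.
Try constant particular solution x_p = K: K = 5K + 3 ⇒ K = - \frac{3}{4}.
General: x(n) = A·(5)^n - \frac{3}{4}.
Apply x(0) = 4: A - \frac{3}{4} = 4 ⇒ A = \frac{19}{4}.
So x(n) = \frac{19 \cdot 5^{n}}{4} - \frac{3}{4}.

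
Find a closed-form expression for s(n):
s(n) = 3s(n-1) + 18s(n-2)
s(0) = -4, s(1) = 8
Characteristic equation: x² - 3x - 18 = 0, which factors as (x - (6))(x - (-3)) = 0.
Roots r₁ = 6, r₂ = -3 (distinct).
General solution: s(n) = A·(6)^n + B·(-3)^n.
From s(0) = -4: A + B = -4.
From s(1) = 8: 6A - 3B = 8.
Solving: A = - \frac{4}{9}, B = - \frac{32}{9}.
So s(n) = - \frac{32 \left(-3\right)^{n}}{9} - \frac{4 \cdot 6^{n}}{9}.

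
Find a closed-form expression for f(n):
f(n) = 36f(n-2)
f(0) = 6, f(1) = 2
Characteristic equation: x² - 36 = 0, which factors as (x - (-6))(x - (6)) = 0.
Roots r₁ = -6, r₂ = 6 (distinct).
General solution: f(n) = A·(-6)^n + B·(6)^n.
From f(0) = 6: A + B = 6.
From f(1) = 2: -6A + 6B = 2.
Solving: A = \frac{17}{6}, B = \frac{19}{6}.
So f(n) = \frac{17 \left(-6\right)^{n}}{6} + \frac{19 \cdot 6^{n}}{6}.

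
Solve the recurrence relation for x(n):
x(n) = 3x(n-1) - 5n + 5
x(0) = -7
First-order linear with linear forcing.
Homogeneous solution: x_h(n) = A·(3)^n.
Try particular x_p(n) = pn + q. Substituting:
  pn + q = 3(p(n-1) + q) - 5n + 5.
Matching the n-coefficient: p = 3p - 5 ⇒ p = \frac{5}{2}.
Matching constants: q = -3p + 3q + 5 ⇒ q = \frac{5}{4}.
General: x(n) = A·(3)^n + \frac{5 n}{2} + \frac{5}{4}.
Apply x(0) = -7: A + \frac{5}{4} = -7 ⇒ A = - \frac{33}{4}.
So x(n) = - \frac{33 \cdot 3^{n}}{4} + \frac{5 n}{2} + \frac{5}{4}.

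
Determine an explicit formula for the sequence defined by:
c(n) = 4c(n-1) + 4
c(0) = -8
First-order linear non-homogeneous.
Homogeneous solution: c_h(n) = A·(4)^n.
Try constant particular solution c_p = K: K = 4K + 4 ⇒ K = - \frac{4}{3}.
General: c(n) = A·(4)^n - \frac{4}{3}.
Apply c(0) = -8: A - \frac{4}{3} = -8 ⇒ A = - \frac{20}{3}.
So c(n) = - \frac{20 \cdot 4^{n}}{3} - \frac{4}{3}.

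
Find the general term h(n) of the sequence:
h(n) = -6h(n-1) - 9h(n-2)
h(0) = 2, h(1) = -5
Characteristic equation: x² + 6x + 9 = 0, which is (x - (-3))².
Repeated root r = -3.
General solution: h(n) = (A + Bn)·(-3)^n.
From h(0) = 2: A = 2.
From h(1) = -5: (A + B)·(-3) = -5 ⇒ B = - \frac{1}{3}.
So h(n) = \left(2 - \frac{n}{3}\right) \cdot (-3)^n.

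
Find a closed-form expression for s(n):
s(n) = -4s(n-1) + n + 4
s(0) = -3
First-order linear with linear forcing.
Homogeneous solution: s_h(n) = A·(-4)^n.
Try particular s_p(n) = pn + q. Substituting:
  pn + q = -4(p(n-1) + q) + n + 4.
Matching the n-coefficient: p = -4p + 1 ⇒ p = \frac{1}{5}.
Matching constants: q = 4p - 4q + 4 ⇒ q = \frac{24}{25}.
General: s(n) = A·(-4)^n + \frac{n}{5} + \frac{24}{25}.
Apply s(0) = -3: A + \frac{24}{25} = -3 ⇒ A = - \frac{99}{25}.
So s(n) = - \frac{99 \left(-4\right)^{n}}{25} + \frac{n}{5} + \frac{24}{25}.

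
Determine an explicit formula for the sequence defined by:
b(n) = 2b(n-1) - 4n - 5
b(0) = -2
First-order linear with linear forcing.
Homogeneous solution: b_h(n) = A·(2)^n.
Try particular b_p(n) = pn + q. Substituting:
  pn + q = 2(p(n-1) + q) - 4n - 5.
Matching the n-coefficient: p = 2p - 4 ⇒ p = 4.
Matching constants: q = -2p + 2q - 5 ⇒ q = 13.
General: b(n) = A·(2)^n + 4 n + 13.
Apply b(0) = -2: A + 13 = -2 ⇒ A = -15.
So b(n) = - 15 \cdot 2^{n} + 4 n + 13.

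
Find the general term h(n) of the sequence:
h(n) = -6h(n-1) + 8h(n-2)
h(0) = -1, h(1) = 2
Characteristic equation: x² + 6x - 8 = 0.
Discriminant Δ = (-6)² + 4·(8) = 68.
Roots r₁,₂ = (-6 ± √68)/2, so r₁ = -3 + \sqrt{17}, r₂ = - \sqrt{17} - 3.
General solution: h(n) = A·r₁^n + B·r₂^n.
From the initial conditions, A + B = -1 and r₁A + r₂B = 2.
Since r₁ - r₂ = √68: A = (2 - (-1)r₂)/√68 = - \frac{1}{2} - \frac{\sqrt{17}}{34}, and B = -1 - A = - \frac{1}{2} + \frac{\sqrt{17}}{34}.
So h(n) = \left(- \frac{1}{2} - \frac{\sqrt{17}}{34}\right)\left(-3 + \sqrt{17}\right)^n + \left(- \frac{1}{2} + \frac{\sqrt{17}}{34}\right)\left(- \sqrt{17} - 3\right)^n.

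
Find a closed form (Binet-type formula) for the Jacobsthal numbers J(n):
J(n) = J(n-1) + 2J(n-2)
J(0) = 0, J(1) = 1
This is the Jacobsthal sequence.
Characteristic equation: x² - x - 2 = 0; roots r₁ = 2, r₂ = -1.
General: J(n) = A·r₁^n + B·r₂^n. Solving with J(0)=0, J(1)=1 gives A = \frac{1}{3}, B = - \frac{1}{3}.
So J(n) = - \frac{\left(-1\right)^{n}}{3} + \frac{2^{n}}{3}.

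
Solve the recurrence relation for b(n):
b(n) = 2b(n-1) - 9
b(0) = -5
First-order linear non-homogeneous.
Homogeneous solution: b_h(n) = A·(2)^n.
Try constant particular solution b_p = K: K = 2K - 9 ⇒ K = 9.
General: b(n) = A·(2)^n + 9.
Apply b(0) = -5: A + 9 = -5 ⇒ A = -14.
So b(n) = 9 - 14 \cdot 2^{n}.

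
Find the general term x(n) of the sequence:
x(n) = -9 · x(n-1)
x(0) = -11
Pure geometric recurrence with ratio -9.
By induction x(n) = x(0) · (-9)^n = - 11 \left(-9\right)^{n}.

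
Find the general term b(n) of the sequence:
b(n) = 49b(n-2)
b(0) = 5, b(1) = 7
Characteristic equation: x² - 49 = 0, which factors as (x - (-7))(x - (7)) = 0.
Roots r₁ = -7, r₂ = 7 (distinct).
General solution: b(n) = A·(-7)^n + B·(7)^n.
From b(0) = 5: A + B = 5.
From b(1) = 7: -7A + 7B = 7.
Solving: A = 2, B = 3.
So b(n) = 2 \left(-7\right)^{n} + 3 \cdot 7^{n}.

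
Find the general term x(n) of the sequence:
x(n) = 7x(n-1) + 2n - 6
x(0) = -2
First-order linear with linear forcing.
Homogeneous solution: x_h(n) = A·(7)^n.
Try particular x_p(n) = pn + q. Substituting:
  pn + q = 7(p(n-1) + q) + 2n - 6.
Matching the n-coefficient: p = 7p + 2 ⇒ p = - \frac{1}{3}.
Matching constants: q = -7p + 7q - 6 ⇒ q = \frac{11}{18}.
General: x(n) = A·(7)^n - \frac{n}{3} + \frac{11}{18}.
Apply x(0) = -2: A + \frac{11}{18} = -2 ⇒ A = - \frac{47}{18}.
So x(n) = - \frac{47 \cdot 7^{n}}{18} - \frac{n}{3} + \frac{11}{18}.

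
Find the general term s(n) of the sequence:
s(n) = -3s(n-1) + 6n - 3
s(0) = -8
First-order linear with linear forcing.
Homogeneous solution: s_h(n) = A·(-3)^n.
Try particular s_p(n) = pn + q. Substituting:
  pn + q = -3(p(n-1) + q) + 6n - 3.
Matching the n-coefficient: p = -3p + 6 ⇒ p = \frac{3}{2}.
Matching constants: q = 3p - 3q - 3 ⇒ q = \frac{3}{8}.
General: s(n) = A·(-3)^n + \frac{3 n}{2} + \frac{3}{8}.
Apply s(0) = -8: A + \frac{3}{8} = -8 ⇒ A = - \frac{67}{8}.
So s(n) = - \frac{67 \left(-3\right)^{n}}{8} + \frac{3 n}{2} + \frac{3}{8}.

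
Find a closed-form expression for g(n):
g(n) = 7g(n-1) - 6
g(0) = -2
First-order linear non-homogeneous.
Homogeneous solution: g_h(n) = A·(7)^n.
Try constant particular solution g_p = K: K = 7K - 6 ⇒ K = 1.
General: g(n) = A·(7)^n + 1.
Apply g(0) = -2: A + 1 = -2 ⇒ A = -3.
So g(n) = 1 - 3 \cdot 7^{n}.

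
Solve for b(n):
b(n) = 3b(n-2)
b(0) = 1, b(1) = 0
Characteristic equation: x² - 3 = 0.
Discriminant Δ = (0)² + 4·(3) = 12.
Roots r₁,₂ = (0 ± √12)/2, so r₁ = \sqrt{3}, r₂ = - \sqrt{3}.
General solution: b(n) = A·r₁^n + B·r₂^n.
From the initial conditions, A + B = 1 and r₁A + r₂B = 0.
Since r₁ - r₂ = √12: A = (0 - (1)r₂)/√12 = \frac{1}{2}, and B = 1 - A = \frac{1}{2}.
So b(n) = \left(\frac{1}{2}\right)\left(\sqrt{3}\right)^n + \left(\frac{1}{2}\right)\left(- \sqrt{3}\right)^n.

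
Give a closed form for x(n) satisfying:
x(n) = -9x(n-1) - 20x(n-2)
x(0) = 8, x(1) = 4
Characteristic equation: x² + 9x + 20 = 0, which factors as (x - (-4))(x - (-5)) = 0.
Roots r₁ = -4, r₂ = -5 (distinct).
General solution: x(n) = A·(-4)^n + B·(-5)^n.
From x(0) = 8: A + B = 8.
From x(1) = 4: -4A - 5B = 4.
Solving: A = 44, B = -36.
So x(n) = 44 \left(-4\right)^{n} - 36 \left(-5\right)^{n}.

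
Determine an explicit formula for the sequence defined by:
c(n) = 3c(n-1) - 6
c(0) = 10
First-order linear non-homogeneous.
Homogeneous solution: c_h(n) = A·(3)^n.
Try constant particular solution c_p = K: K = 3K - 6 ⇒ K = 3.
General: c(n) = A·(3)^n + 3.
Apply c(0) = 10: A + 3 = 10 ⇒ A = 7.
So c(n) = 7 \cdot 3^{n} + 3.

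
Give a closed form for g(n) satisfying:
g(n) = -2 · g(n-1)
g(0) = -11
Pure geometric recurrence with ratio -2.
By induction g(n) = g(0) · (-2)^n = - 11 \left(-2\right)^{n}.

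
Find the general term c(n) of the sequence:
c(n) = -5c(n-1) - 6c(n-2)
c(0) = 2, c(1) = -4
Characteristic equation: x² + 5x + 6 = 0, which factors as (x - (-3))(x - (-2)) = 0.
Roots r₁ = -3, r₂ = -2 (distinct).
General solution: c(n) = A·(-3)^n + B·(-2)^n.
From c(0) = 2: A + B = 2.
From c(1) = -4: -3A - 2B = -4.
Solving: A = 0, B = 2.
So c(n) = 2 \left(-2\right)^{n}.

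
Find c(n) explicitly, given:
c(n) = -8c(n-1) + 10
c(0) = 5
First-order linear non-homogeneous.
Homogeneous solution: c_h(n) = A·(-8)^n.
Try constant particular solution c_p = K: K = -8K + 10 ⇒ K = \frac{10}{9}.
General: c(n) = A·(-8)^n + \frac{10}{9}.
Apply c(0) = 5: A + \frac{10}{9} = 5 ⇒ A = \frac{35}{9}.
So c(n) = \frac{35 \left(-8\right)^{n}}{9} + \frac{10}{9}.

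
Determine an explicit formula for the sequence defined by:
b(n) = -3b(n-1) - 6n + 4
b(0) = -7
First-order linear with linear forcing.
Homogeneous solution: b_h(n) = A·(-3)^n.
Try particular b_p(n) = pn + q. Substituting:
  pn + q = -3(p(n-1) + q) - 6n + 4.
Matching the n-coefficient: p = -3p - 6 ⇒ p = - \frac{3}{2}.
Matching constants: q = 3p - 3q + 4 ⇒ q = - \frac{1}{8}.
General: b(n) = A·(-3)^n - \frac{3 n}{2} - \frac{1}{8}.
Apply b(0) = -7: A - \frac{1}{8} = -7 ⇒ A = - \frac{55}{8}.
So b(n) = - \frac{55 \left(-3\right)^{n}}{8} - \frac{3 n}{2} - \frac{1}{8}.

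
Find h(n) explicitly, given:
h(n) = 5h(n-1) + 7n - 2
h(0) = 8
First-order linear with linear forcing.
Homogeneous solution: h_h(n) = A·(5)^n.
Try particular h_p(n) = pn + q. Substituting:
  pn + q = 5(p(n-1) + q) + 7n - 2.
Matching the n-coefficient: p = 5p + 7 ⇒ p = - \frac{7}{4}.
Matching constants: q = -5p + 5q - 2 ⇒ q = - \frac{27}{16}.
General: h(n) = A·(5)^n - \frac{7 n}{4} - \frac{27}{16}.
Apply h(0) = 8: A - \frac{27}{16} = 8 ⇒ A = \frac{155}{16}.
So h(n) = \frac{155 \cdot 5^{n}}{16} - \frac{7 n}{4} - \frac{27}{16}.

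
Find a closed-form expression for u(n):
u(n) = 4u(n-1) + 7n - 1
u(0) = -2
First-order linear with linear forcing.
Homogeneous solution: u_h(n) = A·(4)^n.
Try particular u_p(n) = pn + q. Substituting:
  pn + q = 4(p(n-1) + q) + 7n - 1.
Matching the n-coefficient: p = 4p + 7 ⇒ p = - \frac{7}{3}.
Matching constants: q = -4p + 4q - 1 ⇒ q = - \frac{25}{9}.
General: u(n) = A·(4)^n - \frac{7 n}{3} - \frac{25}{9}.
Apply u(0) = -2: A - \frac{25}{9} = -2 ⇒ A = \frac{7}{9}.
So u(n) = \frac{7 \cdot 4^{n}}{9} - \frac{7 n}{3} - \frac{25}{9}.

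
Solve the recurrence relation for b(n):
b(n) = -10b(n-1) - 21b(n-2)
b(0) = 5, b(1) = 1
Characteristic equation: x² + 10x + 21 = 0, which factors as (x - (-3))(x - (-7)) = 0.
Roots r₁ = -3, r₂ = -7 (distinct).
General solution: b(n) = A·(-3)^n + B·(-7)^n.
From b(0) = 5: A + B = 5.
From b(1) = 1: -3A - 7B = 1.
Solving: A = 9, B = -4.
So b(n) = 9 \left(-3\right)^{n} - 4 \left(-7\right)^{n}.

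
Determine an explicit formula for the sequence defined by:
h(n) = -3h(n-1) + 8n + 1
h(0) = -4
First-order linear with linear forcing.
Homogeneous solution: h_h(n) = A·(-3)^n.
Try particular h_p(n) = pn + q. Substituting:
  pn + q = -3(p(n-1) + q) + 8n + 1.
Matching the n-coefficient: p = -3p + 8 ⇒ p = 2.
Matching constants: q = 3p - 3q + 1 ⇒ q = \frac{7}{4}.
General: h(n) = A·(-3)^n + 2 n + \frac{7}{4}.
Apply h(0) = -4: A + \frac{7}{4} = -4 ⇒ A = - \frac{23}{4}.
So h(n) = - \frac{23 \left(-3\right)^{n}}{4} + 2 n + \frac{7}{4}.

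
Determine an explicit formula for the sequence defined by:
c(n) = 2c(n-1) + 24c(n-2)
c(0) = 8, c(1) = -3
Characteristic equation: x² - 2x - 24 = 0, which factors as (x - (-4))(x - (6)) = 0.
Roots r₁ = -4, r₂ = 6 (distinct).
General solution: c(n) = A·(-4)^n + B·(6)^n.
From c(0) = 8: A + B = 8.
From c(1) = -3: -4A + 6B = -3.
Solving: A = \frac{51}{10}, B = \frac{29}{10}.
So c(n) = \frac{51 \left(-4\right)^{n}}{10} + \frac{29 \cdot 6^{n}}{10}.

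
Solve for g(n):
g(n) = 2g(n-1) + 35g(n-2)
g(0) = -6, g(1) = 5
Characteristic equation: x² - 2x - 35 = 0, which factors as (x - (7))(x - (-5)) = 0.
Roots r₁ = 7, r₂ = -5 (distinct).
General solution: g(n) = A·(7)^n + B·(-5)^n.
From g(0) = -6: A + B = -6.
From g(1) = 5: 7A - 5B = 5.
Solving: A = - \frac{25}{12}, B = - \frac{47}{12}.
So g(n) = - \frac{47 \left(-5\right)^{n}}{12} - \frac{25 \cdot 7^{n}}{12}.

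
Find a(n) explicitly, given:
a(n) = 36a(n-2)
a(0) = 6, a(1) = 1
Characteristic equation: x² - 36 = 0, which factors as (x - (6))(x - (-6)) = 0.
Roots r₁ = 6, r₂ = -6 (distinct).
General solution: a(n) = A·(6)^n + B·(-6)^n.
From a(0) = 6: A + B = 6.
From a(1) = 1: 6A - 6B = 1.
Solving: A = \frac{37}{12}, B = \frac{35}{12}.
So a(n) = \frac{35 \left(-6\right)^{n}}{12} + \frac{37 \cdot 6^{n}}{12}.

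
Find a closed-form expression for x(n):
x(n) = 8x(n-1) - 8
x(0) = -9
First-order linear non-homogeneous.
Homogeneous solution: x_h(n) = A·(8)^n.
Try constant particular solution x_p = K: K = 8K - 8 ⇒ K = \frac{8}{7}.
General: x(n) = A·(8)^n + \frac{8}{7}.
Apply x(0) = -9: A + \frac{8}{7} = -9 ⇒ A = - \frac{71}{7}.
So x(n) = \frac{8}{7} - \frac{71 \cdot 8^{n}}{7}.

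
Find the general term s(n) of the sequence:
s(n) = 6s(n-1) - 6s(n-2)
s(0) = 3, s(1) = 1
Characteristic equation: x² - 6x + 6 = 0.
Discriminant Δ = (6)² + 4·(-6) = 12.
Roots r₁,₂ = (6 ± √12)/2, so r₁ = \sqrt{3} + 3, r₂ = 3 - \sqrt{3}.
General solution: s(n) = A·r₁^n + B·r₂^n.
From the initial conditions, A + B = 3 and r₁A + r₂B = 1.
Since r₁ - r₂ = √12: A = (1 - (3)r₂)/√12 = \frac{3}{2} - \frac{4 \sqrt{3}}{3}, and B = 3 - A = \frac{3}{2} + \frac{4 \sqrt{3}}{3}.
So s(n) = \left(\frac{3}{2} - \frac{4 \sqrt{3}}{3}\right)\left(\sqrt{3} + 3\right)^n + \left(\frac{3}{2} + \frac{4 \sqrt{3}}{3}\right)\left(3 - \sqrt{3}\right)^n.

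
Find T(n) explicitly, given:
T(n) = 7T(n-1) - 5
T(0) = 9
First-order linear non-homogeneous.
Homogeneous solution: T_h(n) = A·(7)^n.
Try constant particular solution T_p = K: K = 7K - 5 ⇒ K = \frac{5}{6}.
General: T(n) = A·(7)^n + \frac{5}{6}.
Apply T(0) = 9: A + \frac{5}{6} = 9 ⇒ A = \frac{49}{6}.
So T(n) = \frac{49 \cdot 7^{n}}{6} + \frac{5}{6}.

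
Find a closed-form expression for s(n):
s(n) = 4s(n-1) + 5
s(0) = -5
First-order linear non-homogeneous.
Homogeneous solution: s_h(n) = A·(4)^n.
Try constant particular solution s_p = K: K = 4K + 5 ⇒ K = - \frac{5}{3}.
General: s(n) = A·(4)^n - \frac{5}{3}.
Apply s(0) = -5: A - \frac{5}{3} = -5 ⇒ A = - \frac{10}{3}.
So s(n) = - \frac{10 \cdot 4^{n}}{3} - \frac{5}{3}.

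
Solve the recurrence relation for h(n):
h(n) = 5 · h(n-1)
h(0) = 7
Pure geometric recurrence with ratio 5.
By induction h(n) = h(0) · (5)^n = 7 \cdot 5^{n}.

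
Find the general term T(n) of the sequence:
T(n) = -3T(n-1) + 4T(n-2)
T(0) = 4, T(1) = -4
Characteristic equation: x² + 3x - 4 = 0, which factors as (x - (1))(x - (-4)) = 0.
Roots r₁ = 1, r₂ = -4 (distinct).
General solution: T(n) = A·(1)^n + B·(-4)^n.
From T(0) = 4: A + B = 4.
From T(1) = -4: A - 4B = -4.
Solving: A = \frac{12}{5}, B = \frac{8}{5}.
So T(n) = \frac{8 \left(-4\right)^{n}}{5} + \frac{12}{5}.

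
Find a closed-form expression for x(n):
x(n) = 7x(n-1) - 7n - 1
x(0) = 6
First-order linear with linear forcing.
Homogeneous solution: x_h(n) = A·(7)^n.
Try particular x_p(n) = pn + q. Substituting:
  pn + q = 7(p(n-1) + q) - 7n - 1.
Matching the n-coefficient: p = 7p - 7 ⇒ p = \frac{7}{6}.
Matching constants: q = -7p + 7q - 1 ⇒ q = \frac{55}{36}.
General: x(n) = A·(7)^n + \frac{7 n}{6} + \frac{55}{36}.
Apply x(0) = 6: A + \frac{55}{36} = 6 ⇒ A = \frac{161}{36}.
So x(n) = \frac{161 \cdot 7^{n}}{36} + \frac{7 n}{6} + \frac{55}{36}.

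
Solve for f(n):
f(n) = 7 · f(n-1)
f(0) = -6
Pure geometric recurrence with ratio 7.
By induction f(n) = f(0) · (7)^n = - 6 \cdot 7^{n}.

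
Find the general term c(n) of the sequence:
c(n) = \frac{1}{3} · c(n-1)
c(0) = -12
Pure geometric recurrence with ratio \frac{1}{3}.
By induction c(n) = c(0) · (\frac{1}{3})^n = - 12 \cdot 3^{- n}.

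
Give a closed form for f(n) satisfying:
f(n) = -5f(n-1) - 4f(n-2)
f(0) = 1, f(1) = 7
Characteristic equation: x² + 5x + 4 = 0, which factors as (x - (-1))(x - (-4)) = 0.
Roots r₁ = -1, r₂ = -4 (distinct).
General solution: f(n) = A·(-1)^n + B·(-4)^n.
From f(0) = 1: A + B = 1.
From f(1) = 7: -A - 4B = 7.
Solving: A = \frac{11}{3}, B = - \frac{8}{3}.
So f(n) = \frac{11 \left(-1\right)^{n}}{3} - \frac{8 \left(-4\right)^{n}}{3}.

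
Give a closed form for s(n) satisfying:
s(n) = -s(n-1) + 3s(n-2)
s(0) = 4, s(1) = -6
Characteristic equation: x² + x - 3 = 0.
Discriminant Δ = (-1)² + 4·(3) = 13.
Roots r₁,₂ = (-1 ± √13)/2, so r₁ = - \frac{1}{2} + \frac{\sqrt{13}}{2}, r₂ = - \frac{\sqrt{13}}{2} - \frac{1}{2}.
General solution: s(n) = A·r₁^n + B·r₂^n.
From the initial conditions, A + B = 4 and r₁A + r₂B = -6.
Since r₁ - r₂ = √13: A = (-6 - (4)r₂)/√13 = 2 - \frac{4 \sqrt{13}}{13}, and B = 4 - A = \frac{4 \sqrt{13}}{13} + 2.
So s(n) = \left(2 - \frac{4 \sqrt{13}}{13}\right)\left(- \frac{1}{2} + \frac{\sqrt{13}}{2}\right)^n + \left(\frac{4 \sqrt{13}}{13} + 2\right)\left(- \frac{\sqrt{13}}{2} - \frac{1}{2}\right)^n.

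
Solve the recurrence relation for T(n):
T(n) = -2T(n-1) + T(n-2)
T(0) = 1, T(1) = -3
Characteristic equation: x² + 2x - 1 = 0.
Discriminant Δ = (-2)² + 4·(1) = 8.
Roots r₁,₂ = (-2 ± √8)/2, so r₁ = -1 + \sqrt{2}, r₂ = - \sqrt{2} - 1.
General solution: T(n) = A·r₁^n + B·r₂^n.
From the initial conditions, A + B = 1 and r₁A + r₂B = -3.
Since r₁ - r₂ = √8: A = (-3 - (1)r₂)/√8 = \frac{1}{2} - \frac{\sqrt{2}}{2}, and B = 1 - A = \frac{1}{2} + \frac{\sqrt{2}}{2}.
So T(n) = \left(\frac{1}{2} - \frac{\sqrt{2}}{2}\right)\left(-1 + \sqrt{2}\right)^n + \left(\frac{1}{2} + \frac{\sqrt{2}}{2}\right)\left(- \sqrt{2} - 1\right)^n.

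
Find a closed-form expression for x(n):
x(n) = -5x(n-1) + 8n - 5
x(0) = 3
First-order linear with linear forcing.
Homogeneous solution: x_h(n) = A·(-5)^n.
Try particular x_p(n) = pn + q. Substituting:
  pn + q = -5(p(n-1) + q) + 8n - 5.
Matching the n-coefficient: p = -5p + 8 ⇒ p = \frac{4}{3}.
Matching constants: q = 5p - 5q - 5 ⇒ q = \frac{5}{18}.
General: x(n) = A·(-5)^n + \frac{4 n}{3} + \frac{5}{18}.
Apply x(0) = 3: A + \frac{5}{18} = 3 ⇒ A = \frac{49}{18}.
So x(n) = \frac{49 \left(-5\right)^{n}}{18} + \frac{4 n}{3} + \frac{5}{18}.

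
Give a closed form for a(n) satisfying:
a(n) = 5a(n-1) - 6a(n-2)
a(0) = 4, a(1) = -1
Characteristic equation: x² - 5x + 6 = 0, which factors as (x - (2))(x - (3)) = 0.
Roots r₁ = 2, r₂ = 3 (distinct).
General solution: a(n) = A·(2)^n + B·(3)^n.
From a(0) = 4: A + B = 4.
From a(1) = -1: 2A + 3B = -1.
Solving: A = 13, B = -9.
So a(n) = 13 \cdot 2^{n} - 9 \cdot 3^{n}.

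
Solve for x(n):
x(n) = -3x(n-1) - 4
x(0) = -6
First-order linear non-homogeneous.
Homogeneous solution: x_h(n) = A·(-3)^n.
Try constant particular solution x_p = K: K = -3K - 4 ⇒ K = -1.
General: x(n) = A·(-3)^n - 1.
Apply x(0) = -6: A - 1 = -6 ⇒ A = -5.
So x(n) = - 5 \left(-3\right)^{n} - 1.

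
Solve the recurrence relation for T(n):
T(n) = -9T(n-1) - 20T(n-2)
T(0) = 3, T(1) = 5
Characteristic equation: x² + 9x + 20 = 0, which factors as (x - (-5))(x - (-4)) = 0.
Roots r₁ = -5, r₂ = -4 (distinct).
General solution: T(n) = A·(-5)^n + B·(-4)^n.
From T(0) = 3: A + B = 3.
From T(1) = 5: -5A - 4B = 5.
Solving: A = -17, B = 20.
So T(n) = 20 \left(-4\right)^{n} - 17 \left(-5\right)^{n}.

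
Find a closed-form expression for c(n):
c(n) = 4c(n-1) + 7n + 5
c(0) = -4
First-order linear with linear forcing.
Homogeneous solution: c_h(n) = A·(4)^n.
Try particular c_p(n) = pn + q. Substituting:
  pn + q = 4(p(n-1) + q) + 7n + 5.
Matching the n-coefficient: p = 4p + 7 ⇒ p = - \frac{7}{3}.
Matching constants: q = -4p + 4q + 5 ⇒ q = - \frac{43}{9}.
General: c(n) = A·(4)^n - \frac{7 n}{3} - \frac{43}{9}.
Apply c(0) = -4: A - \frac{43}{9} = -4 ⇒ A = \frac{7}{9}.
So c(n) = \frac{7 \cdot 4^{n}}{9} - \frac{7 n}{3} - \frac{43}{9}.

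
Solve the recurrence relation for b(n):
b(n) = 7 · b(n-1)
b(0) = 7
Pure geometric recurrence with ratio 7.
By induction b(n) = b(0) · (7)^n = 7 \cdot 7^{n}.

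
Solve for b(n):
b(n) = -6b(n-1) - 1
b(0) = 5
First-order linear non-homogeneous.
Homogeneous solution: b_h(n) = A·(-6)^n.
Try constant particular solution b_p = K: K = -6K - 1 ⇒ K = - \frac{1}{7}.
General: b(n) = A·(-6)^n - \frac{1}{7}.
Apply b(0) = 5: A - \frac{1}{7} = 5 ⇒ A = \frac{36}{7}.
So b(n) = \frac{36 \left(-6\right)^{n}}{7} - \frac{1}{7}.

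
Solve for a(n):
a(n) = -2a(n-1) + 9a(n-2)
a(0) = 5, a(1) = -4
Characteristic equation: x² + 2x - 9 = 0.
Discriminant Δ = (-2)² + 4·(9) = 40.
Roots r₁,₂ = (-2 ± √40)/2, so r₁ = -1 + \sqrt{10}, r₂ = - \sqrt{10} - 1.
General solution: a(n) = A·r₁^n + B·r₂^n.
From the initial conditions, A + B = 5 and r₁A + r₂B = -4.
Since r₁ - r₂ = √40: A = (-4 - (5)r₂)/√40 = \frac{\sqrt{10}}{20} + \frac{5}{2}, and B = 5 - A = \frac{5}{2} - \frac{\sqrt{10}}{20}.
So a(n) = \left(\frac{\sqrt{10}}{20} + \frac{5}{2}\right)\left(-1 + \sqrt{10}\right)^n + \left(\frac{5}{2} - \frac{\sqrt{10}}{20}\right)\left(- \sqrt{10} - 1\right)^n.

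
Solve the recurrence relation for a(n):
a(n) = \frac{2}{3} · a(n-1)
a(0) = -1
Pure geometric recurrence with ratio \frac{2}{3}.
By induction a(n) = a(0) · (\frac{2}{3})^n = - \left(\frac{2}{3}\right)^{n}.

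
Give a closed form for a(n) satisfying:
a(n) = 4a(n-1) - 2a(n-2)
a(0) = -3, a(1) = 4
Characteristic equation: x² - 4x + 2 = 0.
Discriminant Δ = (4)² + 4·(-2) = 8.
Roots r₁,₂ = (4 ± √8)/2, so r₁ = \sqrt{2} + 2, r₂ = 2 - \sqrt{2}.
General solution: a(n) = A·r₁^n + B·r₂^n.
From the initial conditions, A + B = -3 and r₁A + r₂B = 4.
Since r₁ - r₂ = √8: A = (4 - (-3)r₂)/√8 = - \frac{3}{2} + \frac{5 \sqrt{2}}{2}, and B = -3 - A = - \frac{5 \sqrt{2}}{2} - \frac{3}{2}.
So a(n) = \left(- \frac{3}{2} + \frac{5 \sqrt{2}}{2}\right)\left(\sqrt{2} + 2\right)^n + \left(- \frac{5 \sqrt{2}}{2} - \frac{3}{2}\right)\left(2 - \sqrt{2}\right)^n.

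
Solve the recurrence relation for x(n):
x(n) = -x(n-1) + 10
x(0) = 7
First-order linear non-homogeneous.
Homogeneous solution: x_h(n) = A·(-1)^n.
Try constant particular solution x_p = K: K = -K + 10 ⇒ K = 5.
General: x(n) = A·(-1)^n + 5.
Apply x(0) = 7: A + 5 = 7 ⇒ A = 2.
So x(n) = 2 \left(-1\right)^{n} + 5.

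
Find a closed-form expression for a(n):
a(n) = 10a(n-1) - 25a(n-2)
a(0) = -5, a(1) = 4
Characteristic equation: x² - 10x + 25 = 0, which is (x - (5))².
Repeated root r = 5.
General solution: a(n) = (A + Bn)·(5)^n.
From a(0) = -5: A = -5.
From a(1) = 4: (A + B)·(5) = 4 ⇒ B = \frac{29}{5}.
So a(n) = \left(\frac{29 n}{5} - 5\right) \cdot (5)^n.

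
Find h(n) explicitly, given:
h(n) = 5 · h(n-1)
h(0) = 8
Pure geometric recurrence with ratio 5.
By induction h(n) = h(0) · (5)^n = 8 \cdot 5^{n}.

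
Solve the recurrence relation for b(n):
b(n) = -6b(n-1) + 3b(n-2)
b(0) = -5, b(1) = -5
Characteristic equation: x² + 6x - 3 = 0.
Discriminant Δ = (-6)² + 4·(3) = 48.
Roots r₁,₂ = (-6 ± √48)/2, so r₁ = -3 + 2 \sqrt{3}, r₂ = - 2 \sqrt{3} - 3.
General solution: b(n) = A·r₁^n + B·r₂^n.
From the initial conditions, A + B = -5 and r₁A + r₂B = -5.
Since r₁ - r₂ = √48: A = (-5 - (-5)r₂)/√48 = - \frac{5 \sqrt{3}}{3} - \frac{5}{2}, and B = -5 - A = - \frac{5}{2} + \frac{5 \sqrt{3}}{3}.
So b(n) = \left(- \frac{5 \sqrt{3}}{3} - \frac{5}{2}\right)\left(-3 + 2 \sqrt{3}\right)^n + \left(- \frac{5}{2} + \frac{5 \sqrt{3}}{3}\right)\left(- 2 \sqrt{3} - 3\right)^n.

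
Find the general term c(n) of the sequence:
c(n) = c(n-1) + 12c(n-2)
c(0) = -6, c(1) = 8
Characteristic equation: x² - x - 12 = 0, which factors as (x - (4))(x - (-3)) = 0.
Roots r₁ = 4, r₂ = -3 (distinct).
General solution: c(n) = A·(4)^n + B·(-3)^n.
From c(0) = -6: A + B = -6.
From c(1) = 8: 4A - 3B = 8.
Solving: A = - \frac{10}{7}, B = - \frac{32}{7}.
So c(n) = - \frac{32 \left(-3\right)^{n}}{7} - \frac{10 \cdot 4^{n}}{7}.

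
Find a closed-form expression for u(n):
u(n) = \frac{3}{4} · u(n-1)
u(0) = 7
Pure geometric recurrence with ratio \frac{3}{4}.
By induction u(n) = u(0) · (\frac{3}{4})^n = 7 \left(\frac{3}{4}\right)^{n}.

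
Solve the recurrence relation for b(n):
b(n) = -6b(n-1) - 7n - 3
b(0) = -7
First-order linear with linear forcing.
Homogeneous solution: b_h(n) = A·(-6)^n.
Try particular b_p(n) = pn + q. Substituting:
  pn + q = -6(p(n-1) + q) - 7n - 3.
Matching the n-coefficient: p = -6p - 7 ⇒ p = -1.
Matching constants: q = 6p - 6q - 3 ⇒ q = - \frac{9}{7}.
General: b(n) = A·(-6)^n - n - \frac{9}{7}.
Apply b(0) = -7: A - \frac{9}{7} = -7 ⇒ A = - \frac{40}{7}.
So b(n) = - \frac{40 \left(-6\right)^{n}}{7} - n - \frac{9}{7}.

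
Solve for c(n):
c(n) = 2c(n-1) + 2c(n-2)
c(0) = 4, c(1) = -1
Characteristic equation: x² - 2x - 2 = 0.
Discriminant Δ = (2)² + 4·(2) = 12.
Roots r₁,₂ = (2 ± √12)/2, so r₁ = 1 + \sqrt{3}, r₂ = 1 - \sqrt{3}.
General solution: c(n) = A·r₁^n + B·r₂^n.
From the initial conditions, A + B = 4 and r₁A + r₂B = -1.
Since r₁ - r₂ = √12: A = (-1 - (4)r₂)/√12 = 2 - \frac{5 \sqrt{3}}{6}, and B = 4 - A = \frac{5 \sqrt{3}}{6} + 2.
So c(n) = \left(2 - \frac{5 \sqrt{3}}{6}\right)\left(1 + \sqrt{3}\right)^n + \left(\frac{5 \sqrt{3}}{6} + 2\right)\left(1 - \sqrt{3}\right)^n.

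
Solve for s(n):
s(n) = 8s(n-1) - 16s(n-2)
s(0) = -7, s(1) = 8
Characteristic equation: x² - 8x + 16 = 0, which is (x - (4))².
Repeated root r = 4.
General solution: s(n) = (A + Bn)·(4)^n.
From s(0) = -7: A = -7.
From s(1) = 8: (A + B)·(4) = 8 ⇒ B = 9.
So s(n) = \left(9 n - 7\right) \cdot (4)^n.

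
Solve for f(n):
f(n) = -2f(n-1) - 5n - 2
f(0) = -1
First-order linear with linear forcing.
Homogeneous solution: f_h(n) = A·(-2)^n.
Try particular f_p(n) = pn + q. Substituting:
  pn + q = -2(p(n-1) + q) - 5n - 2.
Matching the n-coefficient: p = -2p - 5 ⇒ p = - \frac{5}{3}.
Matching constants: q = 2p - 2q - 2 ⇒ q = - \frac{16}{9}.
General: f(n) = A·(-2)^n - \frac{5 n}{3} - \frac{16}{9}.
Apply f(0) = -1: A - \frac{16}{9} = -1 ⇒ A = \frac{7}{9}.
So f(n) = \frac{7 \left(-2\right)^{n}}{9} - \frac{5 n}{3} - \frac{16}{9}.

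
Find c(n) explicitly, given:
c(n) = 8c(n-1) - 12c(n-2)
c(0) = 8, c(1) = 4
Characteristic equation: x² - 8x + 12 = 0, which factors as (x - (6))(x - (2)) = 0.
Roots r₁ = 6, r₂ = 2 (distinct).
General solution: c(n) = A·(6)^n + B·(2)^n.
From c(0) = 8: A + B = 8.
From c(1) = 4: 6A + 2B = 4.
Solving: A = -3, B = 11.
So c(n) = 11 \cdot 2^{n} - 3 \cdot 6^{n}.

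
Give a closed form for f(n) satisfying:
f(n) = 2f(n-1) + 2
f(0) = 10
First-order linear non-homogeneous.
Homogeneous solution: f_h(n) = A·(2)^n.
Try constant particular solution f_p = K: K = 2K + 2 ⇒ K = -2.
General: f(n) = A·(2)^n - 2.
Apply f(0) = 10: A - 2 = 10 ⇒ A = 12.
So f(n) = 12 \cdot 2^{n} - 2.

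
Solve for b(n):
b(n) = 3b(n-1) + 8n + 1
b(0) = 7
First-order linear with linear forcing.
Homogeneous solution: b_h(n) = A·(3)^n.
Try particular b_p(n) = pn + q. Substituting:
  pn + q = 3(p(n-1) + q) + 8n + 1.
Matching the n-coefficient: p = 3p + 8 ⇒ p = -4.
Matching constants: q = -3p + 3q + 1 ⇒ q = - \frac{13}{2}.
General: b(n) = A·(3)^n - 4 n - \frac{13}{2}.
Apply b(0) = 7: A - \frac{13}{2} = 7 ⇒ A = \frac{27}{2}.
So b(n) = \frac{27 \cdot 3^{n}}{2} - 4 n - \frac{13}{2}.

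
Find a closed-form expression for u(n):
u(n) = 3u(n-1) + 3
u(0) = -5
First-order linear non-homogeneous.
Homogeneous solution: u_h(n) = A·(3)^n.
Try constant particular solution u_p = K: K = 3K + 3 ⇒ K = - \frac{3}{2}.
General: u(n) = A·(3)^n - \frac{3}{2}.
Apply u(0) = -5: A - \frac{3}{2} = -5 ⇒ A = - \frac{7}{2}.
So u(n) = - \frac{7 \cdot 3^{n}}{2} - \frac{3}{2}.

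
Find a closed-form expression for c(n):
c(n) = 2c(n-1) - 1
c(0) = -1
First-order linear non-homogeneous.
Homogeneous solution: c_h(n) = A·(2)^n.
Try constant particular solution c_p = K: K = 2K - 1 ⇒ K = 1.
General: c(n) = A·(2)^n + 1.
Apply c(0) = -1: A + 1 = -1 ⇒ A = -2.
So c(n) = 1 - 2 \cdot 2^{n}.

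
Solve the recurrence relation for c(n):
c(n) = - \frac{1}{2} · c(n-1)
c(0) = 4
Pure geometric recurrence with ratio - \frac{1}{2}.
By induction c(n) = c(0) · (- \frac{1}{2})^n = 4 \left(- \frac{1}{2}\right)^{n}.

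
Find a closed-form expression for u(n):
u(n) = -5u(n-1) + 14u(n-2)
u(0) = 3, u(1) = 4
Characteristic equation: x² + 5x - 14 = 0, which factors as (x - (2))(x - (-7)) = 0.
Roots r₁ = 2, r₂ = -7 (distinct).
General solution: u(n) = A·(2)^n + B·(-7)^n.
From u(0) = 3: A + B = 3.
From u(1) = 4: 2A - 7B = 4.
Solving: A = \frac{25}{9}, B = \frac{2}{9}.
So u(n) = \frac{2 \left(-7\right)^{n}}{9} + \frac{25 \cdot 2^{n}}{9}.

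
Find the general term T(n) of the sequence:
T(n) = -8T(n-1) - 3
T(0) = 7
First-order linear non-homogeneous.
Homogeneous solution: T_h(n) = A·(-8)^n.
Try constant particular solution T_p = K: K = -8K - 3 ⇒ K = - \frac{1}{3}.
General: T(n) = A·(-8)^n - \frac{1}{3}.
Apply T(0) = 7: A - \frac{1}{3} = 7 ⇒ A = \frac{22}{3}.
So T(n) = \frac{22 \left(-8\right)^{n}}{3} - \frac{1}{3}.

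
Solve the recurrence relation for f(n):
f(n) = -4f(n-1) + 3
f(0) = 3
First-order linear non-homogeneous.
Homogeneous solution: f_h(n) = A·(-4)^n.
Try constant particular solution f_p = K: K = -4K + 3 ⇒ K = \frac{3}{5}.
General: f(n) = A·(-4)^n + \frac{3}{5}.
Apply f(0) = 3: A + \frac{3}{5} = 3 ⇒ A = \frac{12}{5}.
So f(n) = \frac{12 \left(-4\right)^{n}}{5} + \frac{3}{5}.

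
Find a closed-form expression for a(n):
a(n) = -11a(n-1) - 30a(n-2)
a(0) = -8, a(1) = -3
Characteristic equation: x² + 11x + 30 = 0, which factors as (x - (-6))(x - (-5)) = 0.
Roots r₁ = -6, r₂ = -5 (distinct).
General solution: a(n) = A·(-6)^n + B·(-5)^n.
From a(0) = -8: A + B = -8.
From a(1) = -3: -6A - 5B = -3.
Solving: A = 43, B = -51.
So a(n) = - 51 \left(-5\right)^{n} + 43 \left(-6\right)^{n}.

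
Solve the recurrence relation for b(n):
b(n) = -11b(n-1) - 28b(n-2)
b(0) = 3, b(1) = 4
Characteristic equation: x² + 11x + 28 = 0, which factors as (x - (-4))(x - (-7)) = 0.
Roots r₁ = -4, r₂ = -7 (distinct).
General solution: b(n) = A·(-4)^n + B·(-7)^n.
From b(0) = 3: A + B = 3.
From b(1) = 4: -4A - 7B = 4.
Solving: A = \frac{25}{3}, B = - \frac{16}{3}.
So b(n) = \frac{25 \left(-4\right)^{n}}{3} - \frac{16 \left(-7\right)^{n}}{3}.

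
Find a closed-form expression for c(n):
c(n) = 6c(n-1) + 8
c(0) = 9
First-order linear non-homogeneous.
Homogeneous solution: c_h(n) = A·(6)^n.
Try constant particular solution c_p = K: K = 6K + 8 ⇒ K = - \frac{8}{5}.
General: c(n) = A·(6)^n - \frac{8}{5}.
Apply c(0) = 9: A - \frac{8}{5} = 9 ⇒ A = \frac{53}{5}.
So c(n) = \frac{53 \cdot 6^{n}}{5} - \frac{8}{5}.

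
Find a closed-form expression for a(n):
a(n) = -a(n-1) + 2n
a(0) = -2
First-order linear with linear forcing.
Homogeneous solution: a_h(n) = A·(-1)^n.
Try particular a_p(n) = pn + q. Substituting:
  pn + q = -(p(n-1) + q) + 2n.
Matching the n-coefficient: p = -p + 2 ⇒ p = 1.
Matching constants: q = p - q ⇒ q = \frac{1}{2}.
General: a(n) = A·(-1)^n + n + \frac{1}{2}.
Apply a(0) = -2: A + \frac{1}{2} = -2 ⇒ A = - \frac{5}{2}.
So a(n) = - \frac{5 \left(-1\right)^{n}}{2} + n + \frac{1}{2}.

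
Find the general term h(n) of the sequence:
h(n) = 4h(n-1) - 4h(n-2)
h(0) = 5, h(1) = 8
Characteristic equation: x² - 4x + 4 = 0, which is (x - (2))².
Repeated root r = 2.
General solution: h(n) = (A + Bn)·(2)^n.
From h(0) = 5: A = 5.
From h(1) = 8: (A + B)·(2) = 8 ⇒ B = -1.
So h(n) = \left(5 - n\right) \cdot (2)^n.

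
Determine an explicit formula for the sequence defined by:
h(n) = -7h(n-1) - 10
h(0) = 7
First-order linear non-homogeneous.
Homogeneous solution: h_h(n) = A·(-7)^n.
Try constant particular solution h_p = K: K = -7K - 10 ⇒ K = - \frac{5}{4}.
General: h(n) = A·(-7)^n - \frac{5}{4}.
Apply h(0) = 7: A - \frac{5}{4} = 7 ⇒ A = \frac{33}{4}.
So h(n) = \frac{33 \left(-7\right)^{n}}{4} - \frac{5}{4}.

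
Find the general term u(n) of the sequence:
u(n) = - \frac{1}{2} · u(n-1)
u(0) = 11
Pure geometric recurrence with ratio - \frac{1}{2}.
By induction u(n) = u(0) · (- \frac{1}{2})^n = 11 \left(- \frac{1}{2}\right)^{n}.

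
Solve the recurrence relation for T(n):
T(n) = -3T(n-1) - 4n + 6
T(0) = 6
First-order linear with linear forcing.
Homogeneous solution: T_h(n) = A·(-3)^n.
Try particular T_p(n) = pn + q. Substituting:
  pn + q = -3(p(n-1) + q) - 4n + 6.
Matching the n-coefficient: p = -3p - 4 ⇒ p = -1.
Matching constants: q = 3p - 3q + 6 ⇒ q = \frac{3}{4}.
General: T(n) = A·(-3)^n - n + \frac{3}{4}.
Apply T(0) = 6: A + \frac{3}{4} = 6 ⇒ A = \frac{21}{4}.
So T(n) = \frac{21 \left(-3\right)^{n}}{4} - n + \frac{3}{4}.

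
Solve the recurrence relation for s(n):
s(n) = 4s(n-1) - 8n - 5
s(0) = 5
First-order linear with linear forcing.
Homogeneous solution: s_h(n) = A·(4)^n.
Try particular s_p(n) = pn + q. Substituting:
  pn + q = 4(p(n-1) + q) - 8n - 5.
Matching the n-coefficient: p = 4p - 8 ⇒ p = \frac{8}{3}.
Matching constants: q = -4p + 4q - 5 ⇒ q = \frac{47}{9}.
General: s(n) = A·(4)^n + \frac{8 n}{3} + \frac{47}{9}.
Apply s(0) = 5: A + \frac{47}{9} = 5 ⇒ A = - \frac{2}{9}.
So s(n) = - \frac{2 \cdot 4^{n}}{9} + \frac{8 n}{3} + \frac{47}{9}.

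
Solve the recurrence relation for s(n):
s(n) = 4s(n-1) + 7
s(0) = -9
First-order linear non-homogeneous.
Homogeneous solution: s_h(n) = A·(4)^n.
Try constant particular solution s_p = K: K = 4K + 7 ⇒ K = - \frac{7}{3}.
General: s(n) = A·(4)^n - \frac{7}{3}.
Apply s(0) = -9: A - \frac{7}{3} = -9 ⇒ A = - \frac{20}{3}.
So s(n) = - \frac{20 \cdot 4^{n}}{3} - \frac{7}{3}.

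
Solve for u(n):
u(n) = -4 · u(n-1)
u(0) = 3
Pure geometric recurrence with ratio -4.
By induction u(n) = u(0) · (-4)^n = 3 \left(-4\right)^{n}.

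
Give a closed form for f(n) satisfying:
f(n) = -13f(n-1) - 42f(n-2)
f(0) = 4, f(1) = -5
Characteristic equation: x² + 13x + 42 = 0, which factors as (x - (-6))(x - (-7)) = 0.
Roots r₁ = -6, r₂ = -7 (distinct).
General solution: f(n) = A·(-6)^n + B·(-7)^n.
From f(0) = 4: A + B = 4.
From f(1) = -5: -6A - 7B = -5.
Solving: A = 23, B = -19.
So f(n) = 23 \left(-6\right)^{n} - 19 \left(-7\right)^{n}.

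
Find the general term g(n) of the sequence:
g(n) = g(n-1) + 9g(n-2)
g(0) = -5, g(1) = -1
Characteristic equation: x² - x - 9 = 0.
Discriminant Δ = (1)² + 4·(9) = 37.
Roots r₁,₂ = (1 ± √37)/2, so r₁ = \frac{1}{2} + \frac{\sqrt{37}}{2}, r₂ = \frac{1}{2} - \frac{\sqrt{37}}{2}.
General solution: g(n) = A·r₁^n + B·r₂^n.
From the initial conditions, A + B = -5 and r₁A + r₂B = -1.
Since r₁ - r₂ = √37: A = (-1 - (-5)r₂)/√37 = - \frac{5}{2} + \frac{3 \sqrt{37}}{74}, and B = -5 - A = - \frac{5}{2} - \frac{3 \sqrt{37}}{74}.
So g(n) = \left(- \frac{5}{2} + \frac{3 \sqrt{37}}{74}\right)\left(\frac{1}{2} + \frac{\sqrt{37}}{2}\right)^n + \left(- \frac{5}{2} - \frac{3 \sqrt{37}}{74}\right)\left(\frac{1}{2} - \frac{\sqrt{37}}{2}\right)^n.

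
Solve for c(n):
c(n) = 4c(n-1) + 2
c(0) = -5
First-order linear non-homogeneous.
Homogeneous solution: c_h(n) = A·(4)^n.
Try constant particular solution c_p = K: K = 4K + 2 ⇒ K = - \frac{2}{3}.
General: c(n) = A·(4)^n - \frac{2}{3}.
Apply c(0) = -5: A - \frac{2}{3} = -5 ⇒ A = - \frac{13}{3}.
So c(n) = - \frac{13 \cdot 4^{n}}{3} - \frac{2}{3}.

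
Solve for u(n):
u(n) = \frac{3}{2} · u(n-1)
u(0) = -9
Pure geometric recurrence with ratio \frac{3}{2}.
By induction u(n) = u(0) · (\frac{3}{2})^n = - 9 \left(\frac{3}{2}\right)^{n}.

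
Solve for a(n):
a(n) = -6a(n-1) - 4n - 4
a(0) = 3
First-order linear with linear forcing.
Homogeneous solution: a_h(n) = A·(-6)^n.
Try particular a_p(n) = pn + q. Substituting:
  pn + q = -6(p(n-1) + q) - 4n - 4.
Matching the n-coefficient: p = -6p - 4 ⇒ p = - \frac{4}{7}.
Matching constants: q = 6p - 6q - 4 ⇒ q = - \frac{52}{49}.
General: a(n) = A·(-6)^n - \frac{4 n}{7} - \frac{52}{49}.
Apply a(0) = 3: A - \frac{52}{49} = 3 ⇒ A = \frac{199}{49}.
So a(n) = \frac{199 \left(-6\right)^{n}}{49} - \frac{4 n}{7} - \frac{52}{49}.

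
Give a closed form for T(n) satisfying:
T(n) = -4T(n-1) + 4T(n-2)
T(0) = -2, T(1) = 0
Characteristic equation: x² + 4x - 4 = 0.
Discriminant Δ = (-4)² + 4·(4) = 32.
Roots r₁,₂ = (-4 ± √32)/2, so r₁ = -2 + 2 \sqrt{2}, r₂ = - 2 \sqrt{2} - 2.
General solution: T(n) = A·r₁^n + B·r₂^n.
From the initial conditions, A + B = -2 and r₁A + r₂B = 0.
Since r₁ - r₂ = √32: A = (0 - (-2)r₂)/√32 = -1 - \frac{\sqrt{2}}{2}, and B = -2 - A = -1 + \frac{\sqrt{2}}{2}.
So T(n) = \left(-1 - \frac{\sqrt{2}}{2}\right)\left(-2 + 2 \sqrt{2}\right)^n + \left(-1 + \frac{\sqrt{2}}{2}\right)\left(- 2 \sqrt{2} - 2\right)^n.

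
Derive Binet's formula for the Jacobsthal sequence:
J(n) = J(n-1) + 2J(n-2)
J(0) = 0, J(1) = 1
This is the Jacobsthal sequence.
Characteristic equation: x² - x - 2 = 0; roots r₁ = 2, r₂ = -1.
General: J(n) = A·r₁^n + B·r₂^n. Solving with J(0)=0, J(1)=1 gives A = \frac{1}{3}, B = - \frac{1}{3}.
So J(n) = - \frac{\left(-1\right)^{n}}{3} + \frac{2^{n}}{3}.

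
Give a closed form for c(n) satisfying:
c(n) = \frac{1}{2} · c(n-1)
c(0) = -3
Pure geometric recurrence with ratio \frac{1}{2}.
By induction c(n) = c(0) · (\frac{1}{2})^n = - 3 \cdot 2^{- n}.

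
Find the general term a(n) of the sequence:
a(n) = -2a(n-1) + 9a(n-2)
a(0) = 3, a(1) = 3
Characteristic equation: x² + 2x - 9 = 0.
Discriminant Δ = (-2)² + 4·(9) = 40.
Roots r₁,₂ = (-2 ± √40)/2, so r₁ = -1 + \sqrt{10}, r₂ = - \sqrt{10} - 1.
General solution: a(n) = A·r₁^n + B·r₂^n.
From the initial conditions, A + B = 3 and r₁A + r₂B = 3.
Since r₁ - r₂ = √40: A = (3 - (3)r₂)/√40 = \frac{3 \sqrt{10}}{10} + \frac{3}{2}, and B = 3 - A = \frac{3}{2} - \frac{3 \sqrt{10}}{10}.
So a(n) = \left(\frac{3 \sqrt{10}}{10} + \frac{3}{2}\right)\left(-1 + \sqrt{10}\right)^n + \left(\frac{3}{2} - \frac{3 \sqrt{10}}{10}\right)\left(- \sqrt{10} - 1\right)^n.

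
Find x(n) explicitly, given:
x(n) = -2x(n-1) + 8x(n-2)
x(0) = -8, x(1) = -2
Characteristic equation: x² + 2x - 8 = 0, which factors as (x - (2))(x - (-4)) = 0.
Roots r₁ = 2, r₂ = -4 (distinct).
General solution: x(n) = A·(2)^n + B·(-4)^n.
From x(0) = -8: A + B = -8.
From x(1) = -2: 2A - 4B = -2.
Solving: A = - \frac{17}{3}, B = - \frac{7}{3}.
So x(n) = - \frac{7 \left(-4\right)^{n}}{3} - \frac{17 \cdot 2^{n}}{3}.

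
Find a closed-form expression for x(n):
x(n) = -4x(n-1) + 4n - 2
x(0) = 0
First-order linear with linear forcing.
Homogeneous solution: x_h(n) = A·(-4)^n.
Try particular x_p(n) = pn + q. Substituting:
  pn + q = -4(p(n-1) + q) + 4n - 2.
Matching the n-coefficient: p = -4p + 4 ⇒ p = \frac{4}{5}.
Matching constants: q = 4p - 4q - 2 ⇒ q = \frac{6}{25}.
General: x(n) = A·(-4)^n + \frac{4 n}{5} + \frac{6}{25}.
Apply x(0) = 0: A + \frac{6}{25} = 0 ⇒ A = - \frac{6}{25}.
So x(n) = - \frac{6 \left(-4\right)^{n}}{25} + \frac{4 n}{5} + \frac{6}{25}.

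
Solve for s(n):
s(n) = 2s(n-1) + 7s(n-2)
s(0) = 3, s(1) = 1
Characteristic equation: x² - 2x - 7 = 0.
Discriminant Δ = (2)² + 4·(7) = 32.
Roots r₁,₂ = (2 ± √32)/2, so r₁ = 1 + 2 \sqrt{2}, r₂ = 1 - 2 \sqrt{2}.
General solution: s(n) = A·r₁^n + B·r₂^n.
From the initial conditions, A + B = 3 and r₁A + r₂B = 1.
Since r₁ - r₂ = √32: A = (1 - (3)r₂)/√32 = \frac{3}{2} - \frac{\sqrt{2}}{4}, and B = 3 - A = \frac{\sqrt{2}}{4} + \frac{3}{2}.
So s(n) = \left(\frac{3}{2} - \frac{\sqrt{2}}{4}\right)\left(1 + 2 \sqrt{2}\right)^n + \left(\frac{\sqrt{2}}{4} + \frac{3}{2}\right)\left(1 - 2 \sqrt{2}\right)^n.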